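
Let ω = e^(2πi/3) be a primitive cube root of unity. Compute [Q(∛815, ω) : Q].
[Q(∛815, ω) : Q] = 6

[Q(∛815):Q] = 3 (min poly x^3 - 815, irreducible since 815 is not a perfect cube). [Q(ω):Q] = 2 (min poly x^2 + x + 1). Since Q(∛815) ⊂ R and ω ∉ R, we have ω ∉ Q(∛815), so x^2 + x + 1 remains irreducible over Q(∛815) and [Q(∛815, ω) : Q(∛815)] = 2. By the tower law, [Q(∛815, ω) : Q] = 3 · 2 = 6. (In fact Q(∛815, ω) is the splitting field of x^3 - 815 over Q.)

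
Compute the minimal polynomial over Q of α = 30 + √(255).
m_α(x) = x^2 - 60x + 645

From α - 30 = √(255), squaring gives (α - 30)^2 = 255, i.e. α^2 - 60α + 900 = 255, so α^2 - 60α + 645 = 0. The discriminant of x^2 - 60x + 645 is (-60)^2 - 4·(645) = 3600 - 2580 = 1020, and 4·(255) is not a perfect square in Q since 255 is squarefree and ≠ 1. Hence x^2 - 60x + 645 is irreducible over Q and is the minimal polynomial of α.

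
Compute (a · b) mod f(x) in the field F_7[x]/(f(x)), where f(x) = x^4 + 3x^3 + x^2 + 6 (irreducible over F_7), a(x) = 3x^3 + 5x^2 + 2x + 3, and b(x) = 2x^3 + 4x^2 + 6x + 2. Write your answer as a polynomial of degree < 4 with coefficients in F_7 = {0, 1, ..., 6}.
a · b ≡ 2x^3 + 2x^2 + 5x + 2 (mod f(x))

Multiply in F_7[x]: a(x)·b(x) = (3x^3 + 5x^2 + 2x + 3)·(2x^3 + 4x^2 + 6x + 2) = 6x^6 + x^5 + x^3 + 6x^2 + x + 6. This has degree ≥ 4, so divide by f(x) over F_7: 6x^6 + x^5 + x^3 + 6x^2 + x + 6 = (6x^2 + 4x + 3)·(x^4 + 3x^3 + x^2 + 6) + (2x^3 + 2x^2 + 5x + 2). Hence a·b ≡ 2x^3 + 2x^2 + 5x + 2 (mod f). (F_7[x]/(f) is a field with 7^4 = 2401 elements since f is irreducible of degree 4.)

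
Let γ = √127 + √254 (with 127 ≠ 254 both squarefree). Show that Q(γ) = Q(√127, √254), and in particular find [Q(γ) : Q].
[Q(γ) : Q] = 4 (equivalently, Q(γ) = Q(√127, √254))

Obviously Q(γ) ⊆ Q(√127, √254), and [Q(√127, √254):Q] = 4 (since 127, 254 are distinct squarefree integers > 1 with 32258 not a perfect square). To show equality we compute the minimal polynomial of γ. From γ = √127 + √254: γ^2 = 127 + 2√(32258) + 254 = 381 + 2√(32258), so γ^2 - 381 = 2√(32258); squaring, (γ^2 - 381)^2 = 4·32258, i.e. γ^4 - 762γ^2 + 145161 - 129032 = 0, i.e. γ^4 - 762γ^2 + 16129 = 0. So γ is a root of x^4 - 762x^2 + 16129. This polynomial is irreducible over Q: it has no rational root (each ±√127 ± √254 is irrational), and any factorization into two quadratics over Q would force √(32258) ∈ Q (pairing opposite roots) or √127, √254 ∈ Q (other pairings), all impossible. Hence [Q(γ):Q] = 4 = [Q(√127, √254):Q], so Q(γ) = Q(√127, √254).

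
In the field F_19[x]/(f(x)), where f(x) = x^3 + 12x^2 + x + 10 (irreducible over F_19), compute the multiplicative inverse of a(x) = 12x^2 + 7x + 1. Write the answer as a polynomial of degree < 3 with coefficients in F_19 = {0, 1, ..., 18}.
a(x)^(-1) ≡ x^2 + 15x + 13 (mod f(x))

Since f is irreducible over F_19, F_19[x]/(f) is a field and a(x) ≠ 0 has an inverse. Apply the extended Euclidean algorithm to f(x) and a(x) in F_19[x]: f(x) = (8x + 9)·a(x) + (6x + 1);  a(x) = (2x + 4)·(6x + 1) + (16). The last nonzero remainder is the constant 16 = gcd(f, a) in F_19. Back-substituting through the division chain expresses 16 = s(x)·a(x) + t(x)·f(x) with s(x) ≡ 16x^2 + 12x + 18 (mod f), so (16x^2 + 12x + 18)·a(x) ≡ 16 (mod f). Multiplying by 16^(-1) ≡ 6 in F_19 gives a(x)^(-1) ≡ 6·(16x^2 + 12x + 18) ≡ x^2 + 15x + 13 (mod f). Check: (12x^2 + 7x + 1)·(x^2 + 15x + 13) = 12x^4 + 16x^3 + 15x^2 + 11x + 13 ≡ 1 (mod x^3 + 12x^2 + x + 10).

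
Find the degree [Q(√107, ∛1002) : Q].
[Q(√107, ∛1002) : Q] = 6

Let L = Q(√107, ∛1002). Since Q(√107) ⊂ L and [Q(√107):Q] = 2, the tower law gives 2 | [L:Q]. Likewise Q(∛1002) ⊂ L with [Q(∛1002):Q] = 3 (because 1002 is not a perfect cube), so 3 | [L:Q]. As gcd(2,3) = 1, [L:Q] is divisible by 6. Conversely L is generated over Q by √107 and ∛1002, so [L:Q] ≤ 2·3 = 6. Therefore [Q(√107, ∛1002) : Q] = 6.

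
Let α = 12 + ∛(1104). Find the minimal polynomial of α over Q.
m_α(x) = x^3 - 36x^2 + 432x - 2832

Set β = α - 12 = ∛(1104), so β^3 = 1104. Then (α - 12)^3 - 1104 = 0, i.e. α is a root of g(x) = (x - 12)^3 - 1104 = x^3 - 36x^2 + 432x - 2832. Since g(x) = h(x - 12) where h(x) = x^3 - 1104, and h is irreducible over Q (because 1104 is not a perfect cube, so h has no rational root, and a monic cubic with no rational root is irreducible), g is also irreducible (irreducibility is preserved under the substitution x → x - 12). Hence m_α(x) = x^3 - 36x^2 + 432x - 2832.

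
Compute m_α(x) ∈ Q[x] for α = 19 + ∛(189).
m_α(x) = x^3 - 57x^2 + 1083x - 7048

Set β = α - 19 = ∛(189), so β^3 = 189. Then (α - 19)^3 - 189 = 0, i.e. α is a root of g(x) = (x - 19)^3 - 189 = x^3 - 57x^2 + 1083x - 7048. Since g(x) = h(x - 19) where h(x) = x^3 - 189, and h is irreducible over Q (because 189 is not a perfect cube, so h has no rational root, and a monic cubic with no rational root is irreducible), g is also irreducible (irreducibility is preserved under the substitution x → x - 19). Hence m_α(x) = x^3 - 57x^2 + 1083x - 7048.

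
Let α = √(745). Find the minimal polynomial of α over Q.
m_α(x) = x^2 - 745

α satisfies α^2 - 745 = 0, so x^2 - 745 annihilates α. Since d = 745 is squarefree and ≠ 1, it is not a perfect square in Q, so x^2 - 745 has no rational root and is therefore irreducible over Q (a degree-2 polynomial over a field is irreducible iff it has no root). Hence m_α(x) = x^2 - 745.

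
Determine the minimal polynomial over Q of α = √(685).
m_α(x) = x^2 - 685

α satisfies α^2 - 685 = 0, so x^2 - 685 annihilates α. Since d = 685 is squarefree and ≠ 1, it is not a perfect square in Q, so x^2 - 685 has no rational root and is therefore irreducible over Q (a degree-2 polynomial over a field is irreducible iff it has no root). Hence m_α(x) = x^2 - 685.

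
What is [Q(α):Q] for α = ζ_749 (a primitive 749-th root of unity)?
[Q(α):Q] = 636

The minimal polynomial of ζ_749 over Q is the 749-th cyclotomic polynomial Φ_749(x), which is irreducible over Q and has degree φ(749) = 636. Hence [Q(α):Q] = φ(749) = 636.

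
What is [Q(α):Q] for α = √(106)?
[Q(α):Q] = 2

[Q(α):Q] equals the degree of the minimal polynomial of α. Here α^2 = 106 and x^2 - 106 is irreducible (d = 106 is squarefree, ≠ 1, hence not a square), so deg(m_α) = 2. Thus [Q(α):Q] = 2.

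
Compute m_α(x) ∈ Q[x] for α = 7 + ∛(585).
m_α(x) = x^3 - 21x^2 + 147x - 928

Set β = α - 7 = ∛(585), so β^3 = 585. Then (α - 7)^3 - 585 = 0, i.e. α is a root of g(x) = (x - 7)^3 - 585 = x^3 - 21x^2 + 147x - 928. Since g(x) = h(x - 7) where h(x) = x^3 - 585, and h is irreducible over Q (because 585 is not a perfect cube, so h has no rational root, and a monic cubic with no rational root is irreducible), g is also irreducible (irreducibility is preserved under the substitution x → x - 7). Hence m_α(x) = x^3 - 21x^2 + 147x - 928.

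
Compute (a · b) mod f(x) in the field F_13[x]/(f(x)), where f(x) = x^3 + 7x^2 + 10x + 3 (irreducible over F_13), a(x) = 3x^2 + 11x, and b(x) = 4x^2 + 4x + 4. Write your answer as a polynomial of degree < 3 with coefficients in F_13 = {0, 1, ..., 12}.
a · b ≡ 2x^2 + 2x + 6 (mod f(x))

Multiply in F_13[x]: a(x)·b(x) = (3x^2 + 11x)·(4x^2 + 4x + 4) = 12x^4 + 4x^3 + 4x^2 + 5x. This has degree ≥ 3, so divide by f(x) over F_13: 12x^4 + 4x^3 + 4x^2 + 5x = (12x + 11)·(x^3 + 7x^2 + 10x + 3) + (2x^2 + 2x + 6). Hence a·b ≡ 2x^2 + 2x + 6 (mod f). (F_13[x]/(f) is a field with 13^3 = 2197 elements since f is irreducible of degree 3.)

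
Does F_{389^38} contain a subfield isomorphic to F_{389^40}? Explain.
No: F_{389^40} is not a subfield of F_{389^38}

F_{p^m} embeds in F_{p^n} iff m | n. Here 40 ∤ 38 (since 38 = 0·40 + 38 with remainder 38 ≠ 0), so F_{389^40} is not a subfield of F_{389^38}. Equivalently: if it were, the tower law would give 40 = [F_{389^40}:F_389] dividing [F_{389^38}:F_389] = 38, contradiction.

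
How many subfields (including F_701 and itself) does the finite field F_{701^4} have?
F_{701^4} has 3 subfields

The subfields of F_{p^n} are exactly the fields F_{p^d} for d | n (each is the fixed field of the unique index-d subgroup of Gal(F_{p^n}/F_p) ≅ Z/nZ). The divisors of n = 4 are {1, 2, 4}, giving 3 subfields: F_{701^1}, F_{701^2}, F_{701^4}.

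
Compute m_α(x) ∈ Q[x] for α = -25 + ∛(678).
m_α(x) = x^3 + 75x^2 + 1875x + 14947

Set β = α + 25 = ∛(678), so β^3 = 678. Then (α + 25)^3 - 678 = 0, i.e. α is a root of g(x) = (x + 25)^3 - 678 = x^3 + 75x^2 + 1875x + 14947. Since g(x) = h(x + 25) where h(x) = x^3 - 678, and h is irreducible over Q (because 678 is not a perfect cube, so h has no rational root, and a monic cubic with no rational root is irreducible), g is also irreducible (irreducibility is preserved under the substitution x → x + 25). Hence m_α(x) = x^3 + 75x^2 + 1875x + 14947.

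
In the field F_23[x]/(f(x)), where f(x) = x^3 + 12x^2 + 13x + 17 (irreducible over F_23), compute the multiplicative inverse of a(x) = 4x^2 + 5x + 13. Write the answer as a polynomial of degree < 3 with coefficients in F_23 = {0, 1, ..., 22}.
a(x)^(-1) ≡ 2x^2 + 17x + 19 (mod f(x))

Since f is irreducible over F_23, F_23[x]/(f) is a field and a(x) ≠ 0 has an inverse. Apply the extended Euclidean algorithm to f(x) and a(x) in F_23[x]: f(x) = (6x + 7)·a(x) + (15x + 18);  a(x) = (11x + 4)·(15x + 18) + (10). The last nonzero remainder is the constant 10 = gcd(f, a) in F_23. Back-substituting through the division chain expresses 10 = s(x)·a(x) + t(x)·f(x) with s(x) ≡ 20x^2 + 9x + 6 (mod f), so (20x^2 + 9x + 6)·a(x) ≡ 10 (mod f). Multiplying by 10^(-1) ≡ 7 in F_23 gives a(x)^(-1) ≡ 7·(20x^2 + 9x + 6) ≡ 2x^2 + 17x + 19 (mod f). Check: (4x^2 + 5x + 13)·(2x^2 + 17x + 19) = 8x^4 + 9x^3 + 3x^2 + 17x + 17 ≡ 1 (mod x^3 + 12x^2 + 13x + 17).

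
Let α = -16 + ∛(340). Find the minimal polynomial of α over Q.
m_α(x) = x^3 + 48x^2 + 768x + 3756

Set β = α + 16 = ∛(340), so β^3 = 340. Then (α + 16)^3 - 340 = 0, i.e. α is a root of g(x) = (x + 16)^3 - 340 = x^3 + 48x^2 + 768x + 3756. Since g(x) = h(x + 16) where h(x) = x^3 - 340, and h is irreducible over Q (because 340 is not a perfect cube, so h has no rational root, and a monic cubic with no rational root is irreducible), g is also irreducible (irreducibility is preserved under the substitution x → x + 16). Hence m_α(x) = x^3 + 48x^2 + 768x + 3756.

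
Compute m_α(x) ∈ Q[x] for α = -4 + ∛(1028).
m_α(x) = x^3 + 12x^2 + 48x - 964

Set β = α + 4 = ∛(1028), so β^3 = 1028. Then (α + 4)^3 - 1028 = 0, i.e. α is a root of g(x) = (x + 4)^3 - 1028 = x^3 + 12x^2 + 48x - 964. Since g(x) = h(x + 4) where h(x) = x^3 - 1028, and h is irreducible over Q (because 1028 is not a perfect cube, so h has no rational root, and a monic cubic with no rational root is irreducible), g is also irreducible (irreducibility is preserved under the substitution x → x + 4). Hence m_α(x) = x^3 + 12x^2 + 48x - 964.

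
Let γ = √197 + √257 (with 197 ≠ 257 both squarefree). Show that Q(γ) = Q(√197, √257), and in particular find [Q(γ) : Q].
[Q(γ) : Q] = 4 (equivalently, Q(γ) = Q(√197, √257))

Obviously Q(γ) ⊆ Q(√197, √257), and [Q(√197, √257):Q] = 4 (since 197, 257 are distinct squarefree integers > 1 with 50629 not a perfect square). To show equality we compute the minimal polynomial of γ. From γ = √197 + √257: γ^2 = 197 + 2√(50629) + 257 = 454 + 2√(50629), so γ^2 - 454 = 2√(50629); squaring, (γ^2 - 454)^2 = 4·50629, i.e. γ^4 - 908γ^2 + 206116 - 202516 = 0, i.e. γ^4 - 908γ^2 + 3600 = 0. So γ is a root of x^4 - 908x^2 + 3600. This polynomial is irreducible over Q: it has no rational root (each ±√197 ± √257 is irrational), and any factorization into two quadratics over Q would force √(50629) ∈ Q (pairing opposite roots) or √197, √257 ∈ Q (other pairings), all impossible. Hence [Q(γ):Q] = 4 = [Q(√197, √257):Q], so Q(γ) = Q(√197, √257).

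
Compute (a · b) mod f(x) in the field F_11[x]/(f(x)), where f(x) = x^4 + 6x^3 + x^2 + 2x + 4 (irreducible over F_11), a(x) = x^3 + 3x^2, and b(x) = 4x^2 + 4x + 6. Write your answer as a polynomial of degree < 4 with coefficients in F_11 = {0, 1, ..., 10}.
a · b ≡ 7x^3 + 7x^2 + 10 (mod f(x))

Multiply in F_11[x]: a(x)·b(x) = (x^3 + 3x^2)·(4x^2 + 4x + 6) = 4x^5 + 5x^4 + 7x^3 + 7x^2. This has degree ≥ 4, so divide by f(x) over F_11: 4x^5 + 5x^4 + 7x^3 + 7x^2 = (4x + 3)·(x^4 + 6x^3 + x^2 + 2x + 4) + (7x^3 + 7x^2 + 10). Hence a·b ≡ 7x^3 + 7x^2 + 10 (mod f). (F_11[x]/(f) is a field with 11^4 = 14641 elements since f is irreducible of degree 4.)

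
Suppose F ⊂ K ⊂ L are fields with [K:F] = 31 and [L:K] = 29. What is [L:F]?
[L:F] = 899

The tower law says that for any tower of field extensions F ⊂ K ⊂ L with finite degrees, [L:F] = [L:K] · [K:F]. Here this gives [L:F] = 29 · 31 = 899.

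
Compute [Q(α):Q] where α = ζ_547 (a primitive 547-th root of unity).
[Q(α):Q] = 546

The minimal polynomial of ζ_547 over Q is the 547-th cyclotomic polynomial Φ_547(x), which is irreducible over Q and has degree φ(547) = 546. Hence [Q(α):Q] = φ(547) = 546.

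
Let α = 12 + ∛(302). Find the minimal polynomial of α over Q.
m_α(x) = x^3 - 36x^2 + 432x - 2030

Set β = α - 12 = ∛(302), so β^3 = 302. Then (α - 12)^3 - 302 = 0, i.e. α is a root of g(x) = (x - 12)^3 - 302 = x^3 - 36x^2 + 432x - 2030. Since g(x) = h(x - 12) where h(x) = x^3 - 302, and h is irreducible over Q (because 302 is not a perfect cube, so h has no rational root, and a monic cubic with no rational root is irreducible), g is also irreducible (irreducibility is preserved under the substitution x → x - 12). Hence m_α(x) = x^3 - 36x^2 + 432x - 2030.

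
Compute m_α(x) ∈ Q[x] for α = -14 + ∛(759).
m_α(x) = x^3 + 42x^2 + 588x + 1985

Set β = α + 14 = ∛(759), so β^3 = 759. Then (α + 14)^3 - 759 = 0, i.e. α is a root of g(x) = (x + 14)^3 - 759 = x^3 + 42x^2 + 588x + 1985. Since g(x) = h(x + 14) where h(x) = x^3 - 759, and h is irreducible over Q (because 759 is not a perfect cube, so h has no rational root, and a monic cubic with no rational root is irreducible), g is also irreducible (irreducibility is preserved under the substitution x → x + 14). Hence m_α(x) = x^3 + 42x^2 + 588x + 1985.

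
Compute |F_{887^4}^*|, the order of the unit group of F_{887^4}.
|F_{887^4}^*| = 619005459360

F_{887^4} has 887^4 = 619005459361 elements; its multiplicative group consists of all nonzero elements, so |F_{887^4}^*| = 619005459361 - 1 = 619005459360. (It is cyclic since any finite subgroup of the multiplicative group of a field is cyclic.)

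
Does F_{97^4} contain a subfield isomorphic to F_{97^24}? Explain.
No: F_{97^24} is not a subfield of F_{97^4}

F_{p^m} embeds in F_{p^n} iff m | n. Here 24 ∤ 4 (since 4 = 0·24 + 4 with remainder 4 ≠ 0), so F_{97^24} is not a subfield of F_{97^4}. Equivalently: if it were, the tower law would give 24 = [F_{97^24}:F_97] dividing [F_{97^4}:F_97] = 4, contradiction.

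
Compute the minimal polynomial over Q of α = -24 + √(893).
m_α(x) = x^2 + 48x - 317

From α + 24 = √(893), squaring gives (α + 24)^2 = 893, i.e. α^2 + 48α + 576 = 893, so α^2 + 48α - 317 = 0. The discriminant of x^2 + 48x - 317 is (48)^2 - 4·(-317) = 2304 + 1268 = 3572, and 4·(893) is not a perfect square in Q since 893 is squarefree and ≠ 1. Hence x^2 + 48x - 317 is irreducible over Q and is the minimal polynomial of α.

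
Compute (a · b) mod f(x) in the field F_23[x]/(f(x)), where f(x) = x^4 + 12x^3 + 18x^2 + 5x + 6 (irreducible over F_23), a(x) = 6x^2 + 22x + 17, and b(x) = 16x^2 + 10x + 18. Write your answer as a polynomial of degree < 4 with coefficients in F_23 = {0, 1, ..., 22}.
a · b ≡ 19x^3 + 22x^2 + 17x + 6 (mod f(x))

Multiply in F_23[x]: a(x)·b(x) = (6x^2 + 22x + 17)·(16x^2 + 10x + 18) = 4x^4 + 21x^3 + 2x^2 + 14x + 7. This has degree ≥ 4, so divide by f(x) over F_23: 4x^4 + 21x^3 + 2x^2 + 14x + 7 = (4)·(x^4 + 12x^3 + 18x^2 + 5x + 6) + (19x^3 + 22x^2 + 17x + 6). Hence a·b ≡ 19x^3 + 22x^2 + 17x + 6 (mod f). (F_23[x]/(f) is a field with 23^4 = 279841 elements since f is irreducible of degree 4.)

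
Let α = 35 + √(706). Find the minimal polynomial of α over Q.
m_α(x) = x^2 - 70x + 519

From α - 35 = √(706), squaring gives (α - 35)^2 = 706, i.e. α^2 - 70α + 1225 = 706, so α^2 - 70α + 519 = 0. The discriminant of x^2 - 70x + 519 is (-70)^2 - 4·(519) = 4900 - 2076 = 2824, and 4·(706) is not a perfect square in Q since 706 is squarefree and ≠ 1. Hence x^2 - 70x + 519 is irreducible over Q and is the minimal polynomial of α.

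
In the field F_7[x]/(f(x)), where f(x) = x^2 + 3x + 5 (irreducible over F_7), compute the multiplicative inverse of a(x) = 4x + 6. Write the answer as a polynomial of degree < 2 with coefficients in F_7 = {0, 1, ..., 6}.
a(x)^(-1) ≡ 5x + 4 (mod f(x))

Since f is irreducible over F_7, F_7[x]/(f) is a field and a(x) ≠ 0 has an inverse. Apply the extended Euclidean algorithm to f(x) and a(x) in F_7[x]: f(x) = (2x + 3)·a(x) + (1). The last nonzero remainder is the constant 1 = gcd(f, a) in F_7. Back-substituting through the division chain expresses 1 = s(x)·a(x) + t(x)·f(x) with s(x) ≡ 5x + 4 (mod f), so a(x)^(-1) ≡ s(x) = 5x + 4 (mod f). Check: (4x + 6)·(5x + 4) = 6x^2 + 4x + 3 ≡ 1 (mod x^2 + 3x + 5).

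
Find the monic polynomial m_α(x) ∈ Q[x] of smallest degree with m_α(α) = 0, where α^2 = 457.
m_α(x) = x^2 - 457

α satisfies α^2 - 457 = 0, so x^2 - 457 annihilates α. Since d = 457 is squarefree and ≠ 1, it is not a perfect square in Q, so x^2 - 457 has no rational root and is therefore irreducible over Q (a degree-2 polynomial over a field is irreducible iff it has no root). Hence m_α(x) = x^2 - 457.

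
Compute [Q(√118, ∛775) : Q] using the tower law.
[Q(√118, ∛775) : Q] = 6

Let L = Q(√118, ∛775). Since Q(√118) ⊂ L and [Q(√118):Q] = 2, the tower law gives 2 | [L:Q]. Likewise Q(∛775) ⊂ L with [Q(∛775):Q] = 3 (because 775 is not a perfect cube), so 3 | [L:Q]. As gcd(2,3) = 1, [L:Q] is divisible by 6. Conversely L is generated over Q by √118 and ∛775, so [L:Q] ≤ 2·3 = 6. Therefore [Q(√118, ∛775) : Q] = 6.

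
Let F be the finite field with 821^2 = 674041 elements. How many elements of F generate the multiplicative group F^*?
There are φ(674040) = 174080 primitive elements

F_q^* is cyclic of order q - 1 = 674040. A cyclic group of order m has exactly φ(m) generators. Here m = 674040 = 2^3 · 3 · 5 · 41 · 137, so the number of primitive elements is φ(674040) = 174080.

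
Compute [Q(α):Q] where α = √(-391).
[Q(α):Q] = 2

[Q(α):Q] equals the degree of the minimal polynomial of α. Here α^2 = -391 and x^2 + 391 is irreducible (d = -391 is squarefree, ≠ 1, hence not a square), so deg(m_α) = 2. Thus [Q(α):Q] = 2.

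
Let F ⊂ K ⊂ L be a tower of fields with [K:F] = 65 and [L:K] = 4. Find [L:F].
[L:F] = 260

The tower law says that for any tower of field extensions F ⊂ K ⊂ L with finite degrees, [L:F] = [L:K] · [K:F]. Here this gives [L:F] = 4 · 65 = 260.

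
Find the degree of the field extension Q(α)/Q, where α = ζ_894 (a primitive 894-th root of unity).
[Q(α):Q] = 296

The minimal polynomial of ζ_894 over Q is the 894-th cyclotomic polynomial Φ_894(x), which is irreducible over Q and has degree φ(894) = 296. Hence [Q(α):Q] = φ(894) = 296.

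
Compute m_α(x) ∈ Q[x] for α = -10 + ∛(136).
m_α(x) = x^3 + 30x^2 + 300x + 864

Set β = α + 10 = ∛(136), so β^3 = 136. Then (α + 10)^3 - 136 = 0, i.e. α is a root of g(x) = (x + 10)^3 - 136 = x^3 + 30x^2 + 300x + 864. Since g(x) = h(x + 10) where h(x) = x^3 - 136, and h is irreducible over Q (because 136 is not a perfect cube, so h has no rational root, and a monic cubic with no rational root is irreducible), g is also irreducible (irreducibility is preserved under the substitution x → x + 10). Hence m_α(x) = x^3 + 30x^2 + 300x + 864.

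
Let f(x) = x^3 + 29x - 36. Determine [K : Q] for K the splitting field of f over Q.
[K : Q] = 6

By the rational root test, any rational root of the monic integer polynomial f(x) = x^3 + 29x - 36 must be an integer dividing the constant term -36, i.e. one of ±{1, 2, 3, 4, 6, 9, 12, 18, 36}. Evaluating: f(1) = -6, f(-1) = -66, f(2) = 30, f(-2) = -102, f(3) = 78, f(-3) = -150, f(4) = 144, f(-4) = -216, f(6) = 354, f(-6) = -426, f(9) = 954, f(-9) = -1026, f(12) = 2040, f(-12) = -2112, f(18) = 6318, f(-18) = -6390, f(36) = 47664, f(-36) = -47736; none is 0, so f has no rational root and is therefore irreducible over Q (a cubic with no linear factor over a field is irreducible). For an irreducible cubic, the Galois group is A_3 or S_3 according as the discriminant disc(f) = -4a^3 - 27b^2 = -4·(29)^3 - 27·(-36)^2 = -132548 is or is not a square in Q. Here disc(f) = -132548 is not a perfect square in Q, so the Galois group of f over Q is not contained in A_3 and must be all of S_3. The splitting field has degree |S_3| = 6 over Q, so [K : Q] = 6.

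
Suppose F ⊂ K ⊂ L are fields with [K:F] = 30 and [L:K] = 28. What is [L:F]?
[L:F] = 840

The tower law says that for any tower of field extensions F ⊂ K ⊂ L with finite degrees, [L:F] = [L:K] · [K:F]. Here this gives [L:F] = 28 · 30 = 840.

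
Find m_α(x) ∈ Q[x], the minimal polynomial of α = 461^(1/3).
m_α(x) = x^3 - 461

α satisfies α^3 = 461, so x^3 - 461 annihilates α. By the rational root test, a rational root p/q (in lowest terms) of x^3 - 461 would satisfy p^3 = 461 q^3, forcing q = 1 and p^3 = 461; but 461 is not a perfect cube, contradiction. A monic cubic over Q with no rational root is irreducible (any nontrivial factorization would include a linear factor). Hence x^3 - 461 is the minimal polynomial of α, and in particular [Q(α):Q] = 3.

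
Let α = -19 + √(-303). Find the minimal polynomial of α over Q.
m_α(x) = x^2 + 38x + 664

From α + 19 = √(-303), squaring gives (α + 19)^2 = -303, i.e. α^2 + 38α + 361 = -303, so α^2 + 38α + 664 = 0. The discriminant of x^2 + 38x + 664 is (38)^2 - 4·(664) = 1444 - 2656 = -1212, and 4·(-303) is not a perfect square in Q since -303 is squarefree and ≠ 1. Hence x^2 + 38x + 664 is irreducible over Q and is the minimal polynomial of α.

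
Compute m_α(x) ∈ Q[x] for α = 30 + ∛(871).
m_α(x) = x^3 - 90x^2 + 2700x - 27871

Set β = α - 30 = ∛(871), so β^3 = 871. Then (α - 30)^3 - 871 = 0, i.e. α is a root of g(x) = (x - 30)^3 - 871 = x^3 - 90x^2 + 2700x - 27871. Since g(x) = h(x - 30) where h(x) = x^3 - 871, and h is irreducible over Q (because 871 is not a perfect cube, so h has no rational root, and a monic cubic with no rational root is irreducible), g is also irreducible (irreducibility is preserved under the substitution x → x - 30). Hence m_α(x) = x^3 - 90x^2 + 2700x - 27871.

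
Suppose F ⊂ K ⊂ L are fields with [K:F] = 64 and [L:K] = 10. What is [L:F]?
[L:F] = 640

The tower law says that for any tower of field extensions F ⊂ K ⊂ L with finite degrees, [L:F] = [L:K] · [K:F]. Here this gives [L:F] = 10 · 64 = 640.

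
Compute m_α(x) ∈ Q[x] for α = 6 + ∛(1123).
m_α(x) = x^3 - 18x^2 + 108x - 1339

Set β = α - 6 = ∛(1123), so β^3 = 1123. Then (α - 6)^3 - 1123 = 0, i.e. α is a root of g(x) = (x - 6)^3 - 1123 = x^3 - 18x^2 + 108x - 1339. Since g(x) = h(x - 6) where h(x) = x^3 - 1123, and h is irreducible over Q (because 1123 is not a perfect cube, so h has no rational root, and a monic cubic with no rational root is irreducible), g is also irreducible (irreducibility is preserved under the substitution x → x - 6). Hence m_α(x) = x^3 - 18x^2 + 108x - 1339.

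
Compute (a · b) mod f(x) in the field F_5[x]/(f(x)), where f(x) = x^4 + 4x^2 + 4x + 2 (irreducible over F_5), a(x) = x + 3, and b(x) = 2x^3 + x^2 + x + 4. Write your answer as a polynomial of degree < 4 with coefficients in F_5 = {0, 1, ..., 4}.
a · b ≡ 2x^3 + x^2 + 4x + 3 (mod f(x))

Multiply in F_5[x]: a(x)·b(x) = (x + 3)·(2x^3 + x^2 + x + 4) = 2x^4 + 2x^3 + 4x^2 + 2x + 2. This has degree ≥ 4, so divide by f(x) over F_5: 2x^4 + 2x^3 + 4x^2 + 2x + 2 = (2)·(x^4 + 4x^2 + 4x + 2) + (2x^3 + x^2 + 4x + 3). Hence a·b ≡ 2x^3 + x^2 + 4x + 3 (mod f). (F_5[x]/(f) is a field with 5^4 = 625 elements since f is irreducible of degree 4.)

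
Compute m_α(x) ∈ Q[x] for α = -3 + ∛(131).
m_α(x) = x^3 + 9x^2 + 27x - 104

Set β = α + 3 = ∛(131), so β^3 = 131. Then (α + 3)^3 - 131 = 0, i.e. α is a root of g(x) = (x + 3)^3 - 131 = x^3 + 9x^2 + 27x - 104. Since g(x) = h(x + 3) where h(x) = x^3 - 131, and h is irreducible over Q (because 131 is not a perfect cube, so h has no rational root, and a monic cubic with no rational root is irreducible), g is also irreducible (irreducibility is preserved under the substitution x → x + 3). Hence m_α(x) = x^3 + 9x^2 + 27x - 104.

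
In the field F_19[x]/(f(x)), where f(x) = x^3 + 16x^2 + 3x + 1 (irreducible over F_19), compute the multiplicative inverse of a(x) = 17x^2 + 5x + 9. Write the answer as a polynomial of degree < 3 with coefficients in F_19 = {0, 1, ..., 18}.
a(x)^(-1) ≡ 4x^2 + 4x + 3 (mod f(x))

Since f is irreducible over F_19, F_19[x]/(f) is a field and a(x) ≠ 0 has an inverse. Apply the extended Euclidean algorithm to f(x) and a(x) in F_19[x]: f(x) = (9x + 5)·a(x) + (11x + 13);  a(x) = (5x + 17)·(11x + 13) + (16). The last nonzero remainder is the constant 16 = gcd(f, a) in F_19. Back-substituting through the division chain expresses 16 = s(x)·a(x) + t(x)·f(x) with s(x) ≡ 7x^2 + 7x + 10 (mod f), so (7x^2 + 7x + 10)·a(x) ≡ 16 (mod f). Multiplying by 16^(-1) ≡ 6 in F_19 gives a(x)^(-1) ≡ 6·(7x^2 + 7x + 10) ≡ 4x^2 + 4x + 3 (mod f). Check: (17x^2 + 5x + 9)·(4x^2 + 4x + 3) = 11x^4 + 12x^3 + 12x^2 + 13x + 8 ≡ 1 (mod x^3 + 16x^2 + 3x + 1).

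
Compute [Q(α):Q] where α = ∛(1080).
[Q(α):Q] = 3

The minimal polynomial of α is x^3 - 1080, irreducible over Q since 1080 is not a perfect cube (so x^3 - 1080 has no rational root). Hence [Q(α):Q] = deg(m_α) = 3.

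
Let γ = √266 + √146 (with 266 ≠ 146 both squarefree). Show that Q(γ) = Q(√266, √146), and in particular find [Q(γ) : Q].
[Q(γ) : Q] = 4 (equivalently, Q(γ) = Q(√266, √146))

Obviously Q(γ) ⊆ Q(√266, √146), and [Q(√266, √146):Q] = 4 (since 266, 146 are distinct squarefree integers > 1 with 38836 not a perfect square). To show equality we compute the minimal polynomial of γ. From γ = √266 + √146: γ^2 = 266 + 2√(38836) + 146 = 412 + 2√(38836), so γ^2 - 412 = 2√(38836); squaring, (γ^2 - 412)^2 = 4·38836, i.e. γ^4 - 824γ^2 + 169744 - 155344 = 0, i.e. γ^4 - 824γ^2 + 14400 = 0. So γ is a root of x^4 - 824x^2 + 14400. This polynomial is irreducible over Q: it has no rational root (each ±√266 ± √146 is irrational), and any factorization into two quadratics over Q would force √(38836) ∈ Q (pairing opposite roots) or √266, √146 ∈ Q (other pairings), all impossible. Hence [Q(γ):Q] = 4 = [Q(√266, √146):Q], so Q(γ) = Q(√266, √146).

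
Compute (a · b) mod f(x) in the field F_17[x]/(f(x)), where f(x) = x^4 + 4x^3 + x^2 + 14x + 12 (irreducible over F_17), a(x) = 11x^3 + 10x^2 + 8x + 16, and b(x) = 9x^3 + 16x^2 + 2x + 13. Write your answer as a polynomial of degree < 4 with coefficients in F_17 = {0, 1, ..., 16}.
a · b ≡ 15x^3 + 2x^2 + 15x + 13 (mod f(x))

Multiply in F_17[x]: a(x)·b(x) = (11x^3 + 10x^2 + 8x + 16)·(9x^3 + 16x^2 + 2x + 13) = 14x^6 + 11x^5 + 16x^4 + 10x^3 + 11x^2 + 4. This has degree ≥ 4, so divide by f(x) over F_17: 14x^6 + 11x^5 + 16x^4 + 10x^3 + 11x^2 + 4 = (14x^2 + 6x + 12)·(x^4 + 4x^3 + x^2 + 14x + 12) + (15x^3 + 2x^2 + 15x + 13). Hence a·b ≡ 15x^3 + 2x^2 + 15x + 13 (mod f). (F_17[x]/(f) is a field with 17^4 = 83521 elements since f is irreducible of degree 4.)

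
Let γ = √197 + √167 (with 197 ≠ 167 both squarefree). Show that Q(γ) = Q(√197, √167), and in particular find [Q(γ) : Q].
[Q(γ) : Q] = 4 (equivalently, Q(γ) = Q(√197, √167))

Obviously Q(γ) ⊆ Q(√197, √167), and [Q(√197, √167):Q] = 4 (since 197, 167 are distinct squarefree integers > 1 with 32899 not a perfect square). To show equality we compute the minimal polynomial of γ. From γ = √197 + √167: γ^2 = 197 + 2√(32899) + 167 = 364 + 2√(32899), so γ^2 - 364 = 2√(32899); squaring, (γ^2 - 364)^2 = 4·32899, i.e. γ^4 - 728γ^2 + 132496 - 131596 = 0, i.e. γ^4 - 728γ^2 + 900 = 0. So γ is a root of x^4 - 728x^2 + 900. This polynomial is irreducible over Q: it has no rational root (each ±√197 ± √167 is irrational), and any factorization into two quadratics over Q would force √(32899) ∈ Q (pairing opposite roots) or √197, √167 ∈ Q (other pairings), all impossible. Hence [Q(γ):Q] = 4 = [Q(√197, √167):Q], so Q(γ) = Q(√197, √167).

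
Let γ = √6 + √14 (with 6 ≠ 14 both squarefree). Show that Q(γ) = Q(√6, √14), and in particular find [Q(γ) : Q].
[Q(γ) : Q] = 4 (equivalently, Q(γ) = Q(√6, √14))

Obviously Q(γ) ⊆ Q(√6, √14), and [Q(√6, √14):Q] = 4 (since 6, 14 are distinct squarefree integers > 1 with 84 not a perfect square). To show equality we compute the minimal polynomial of γ. From γ = √6 + √14: γ^2 = 6 + 2√(84) + 14 = 20 + 2√(84), so γ^2 - 20 = 2√(84); squaring, (γ^2 - 20)^2 = 4·84, i.e. γ^4 - 40γ^2 + 400 - 336 = 0, i.e. γ^4 - 40γ^2 + 64 = 0. So γ is a root of x^4 - 40x^2 + 64. This polynomial is irreducible over Q: it has no rational root (each ±√6 ± √14 is irrational), and any factorization into two quadratics over Q would force √(84) ∈ Q (pairing opposite roots) or √6, √14 ∈ Q (other pairings), all impossible. Hence [Q(γ):Q] = 4 = [Q(√6, √14):Q], so Q(γ) = Q(√6, √14).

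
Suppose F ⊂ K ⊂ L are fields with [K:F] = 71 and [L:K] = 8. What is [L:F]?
[L:F] = 568

The tower law says that for any tower of field extensions F ⊂ K ⊂ L with finite degrees, [L:F] = [L:K] · [K:F]. Here this gives [L:F] = 8 · 71 = 568.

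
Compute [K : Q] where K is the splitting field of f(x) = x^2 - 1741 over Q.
[K : Q] = 2

f(x) = x^2 - 1741 factors as (x - √1741)(x + √1741). The splitting field is K = Q(√1741). Since 1741 is squarefree and > 1, it is not a perfect square, so x^2 - 1741 is irreducible over Q and [Q(√1741) : Q] = 2. Hence [K : Q] = 2.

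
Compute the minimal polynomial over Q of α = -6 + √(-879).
m_α(x) = x^2 + 12x + 915

From α + 6 = √(-879), squaring gives (α + 6)^2 = -879, i.e. α^2 + 12α + 36 = -879, so α^2 + 12α + 915 = 0. The discriminant of x^2 + 12x + 915 is (12)^2 - 4·(915) = 144 - 3660 = -3516, and 4·(-879) is not a perfect square in Q since -879 is squarefree and ≠ 1. Hence x^2 + 12x + 915 is irreducible over Q and is the minimal polynomial of α.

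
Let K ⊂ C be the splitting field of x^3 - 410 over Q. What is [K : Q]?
[K : Q] = 6

The roots of x^3 - 410 are ∛410, ω∛410, ω^2∛410 where ω = e^(2πi/3) is a primitive cube root of unity, so K = Q(∛410, ω). Now [Q(∛410):Q] = 3 (since 410 is not a perfect cube, x^3 - 410 is irreducible) and [Q(ω):Q] = 2. Both 2 and 3 divide [K:Q], and [K:Q] ≤ 3·2 = 6, so [K:Q] = 6. (Equivalently: Q(∛410) ⊂ R but ω ∉ R, so [K : Q(∛410)] = 2.)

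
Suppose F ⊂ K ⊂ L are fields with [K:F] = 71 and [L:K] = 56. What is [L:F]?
[L:F] = 3976

The tower law says that for any tower of field extensions F ⊂ K ⊂ L with finite degrees, [L:F] = [L:K] · [K:F]. Here this gives [L:F] = 56 · 71 = 3976.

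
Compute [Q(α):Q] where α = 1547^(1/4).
[Q(α):Q] = 4

α is a root of x^4 - 1547. By Eisenstein's criterion at the prime p = 7 (which divides the constant term 1547 but p^2 = 49 does not, since 1547 is squarefree), x^4 - 1547 is irreducible over Q. Hence [Q(α):Q] = 4.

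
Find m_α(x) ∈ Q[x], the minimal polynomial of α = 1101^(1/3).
m_α(x) = x^3 - 1101

α satisfies α^3 = 1101, so x^3 - 1101 annihilates α. By the rational root test, a rational root p/q (in lowest terms) of x^3 - 1101 would satisfy p^3 = 1101 q^3, forcing q = 1 and p^3 = 1101; but 1101 is not a perfect cube, contradiction. A monic cubic over Q with no rational root is irreducible (any nontrivial factorization would include a linear factor). Hence x^3 - 1101 is the minimal polynomial of α, and in particular [Q(α):Q] = 3.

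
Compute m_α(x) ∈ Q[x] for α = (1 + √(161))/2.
m_α(x) = x^2 - x - 40

From 2α - 1 = √(161), squaring gives (2α - 1)^2 = 161, i.e. 4α^2 - 4α + 1 = 161, so α^2 - α + (1 - 161)/4 = 0. Since 161 ≡ 1 (mod 4), (1 - 161)/4 = -40 ∈ Z. The polynomial x^2 - x - 40 has discriminant 1 - 4·(-40) = 161, which is not a perfect square in Q (d = 161 is squarefree and ≠ 1), so x^2 - x - 40 is irreducible over Q. It is the minimal polynomial of α.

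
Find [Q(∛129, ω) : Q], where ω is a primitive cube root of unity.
[Q(∛129, ω) : Q] = 6

[Q(∛129):Q] = 3 (min poly x^3 - 129, irreducible since 129 is not a perfect cube). [Q(ω):Q] = 2 (min poly x^2 + x + 1). Since Q(∛129) ⊂ R and ω ∉ R, we have ω ∉ Q(∛129), so x^2 + x + 1 remains irreducible over Q(∛129) and [Q(∛129, ω) : Q(∛129)] = 2. By the tower law, [Q(∛129, ω) : Q] = 3 · 2 = 6. (In fact Q(∛129, ω) is the splitting field of x^3 - 129 over Q.)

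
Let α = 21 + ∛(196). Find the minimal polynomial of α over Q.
m_α(x) = x^3 - 63x^2 + 1323x - 9457

Set β = α - 21 = ∛(196), so β^3 = 196. Then (α - 21)^3 - 196 = 0, i.e. α is a root of g(x) = (x - 21)^3 - 196 = x^3 - 63x^2 + 1323x - 9457. Since g(x) = h(x - 21) where h(x) = x^3 - 196, and h is irreducible over Q (because 196 is not a perfect cube, so h has no rational root, and a monic cubic with no rational root is irreducible), g is also irreducible (irreducibility is preserved under the substitution x → x - 21). Hence m_α(x) = x^3 - 63x^2 + 1323x - 9457.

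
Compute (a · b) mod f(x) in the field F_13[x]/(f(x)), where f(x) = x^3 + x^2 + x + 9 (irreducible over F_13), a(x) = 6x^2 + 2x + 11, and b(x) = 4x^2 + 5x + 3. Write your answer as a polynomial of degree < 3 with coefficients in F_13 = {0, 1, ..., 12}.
a · b ≡ 8x^2 + 11 (mod f(x))

Multiply in F_13[x]: a(x)·b(x) = (6x^2 + 2x + 11)·(4x^2 + 5x + 3) = 11x^4 + 12x^3 + 7x^2 + 9x + 7. This has degree ≥ 3, so divide by f(x) over F_13: 11x^4 + 12x^3 + 7x^2 + 9x + 7 = (11x + 1)·(x^3 + x^2 + x + 9) + (8x^2 + 11). Hence a·b ≡ 8x^2 + 11 (mod f). (F_13[x]/(f) is a field with 13^3 = 2197 elements since f is irreducible of degree 3.)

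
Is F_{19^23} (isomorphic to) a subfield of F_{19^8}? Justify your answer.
No: F_{19^23} is not a subfield of F_{19^8}

F_{p^m} embeds in F_{p^n} iff m | n. Here 23 ∤ 8 (since 8 = 0·23 + 8 with remainder 8 ≠ 0), so F_{19^23} is not a subfield of F_{19^8}. Equivalently: if it were, the tower law would give 23 = [F_{19^23}:F_19] dividing [F_{19^8}:F_19] = 8, contradiction.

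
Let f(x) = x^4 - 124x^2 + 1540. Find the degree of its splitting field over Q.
[K : Q] = 4

Solving the quadratic in x^2: x^2 = (124 ± √(124^2 - 4·1540))/2 = (124 ± √9216)/2 = (124 ± 96)/2, giving x^2 = 14 or x^2 = 110. So f(x) = (x^2 - 14)(x^2 - 110) and the roots of f are ±√14, ±√110. Hence the splitting field is K = Q(√14, √110). Since 14 and 110 are distinct squarefree integers > 1, their product 1540 is not a perfect square, so √110 ∉ Q(√14). By the tower law [K:Q] = [Q(√14,√110):Q(√14)] · [Q(√14):Q] = 2 · 2 = 4.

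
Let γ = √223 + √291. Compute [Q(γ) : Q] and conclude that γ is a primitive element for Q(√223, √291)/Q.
[Q(γ) : Q] = 4 (equivalently, Q(γ) = Q(√223, √291))

Obviously Q(γ) ⊆ Q(√223, √291), and [Q(√223, √291):Q] = 4 (since 223, 291 are distinct squarefree integers > 1 with 64893 not a perfect square). To show equality we compute the minimal polynomial of γ. From γ = √223 + √291: γ^2 = 223 + 2√(64893) + 291 = 514 + 2√(64893), so γ^2 - 514 = 2√(64893); squaring, (γ^2 - 514)^2 = 4·64893, i.e. γ^4 - 1028γ^2 + 264196 - 259572 = 0, i.e. γ^4 - 1028γ^2 + 4624 = 0. So γ is a root of x^4 - 1028x^2 + 4624. This polynomial is irreducible over Q: it has no rational root (each ±√223 ± √291 is irrational), and any factorization into two quadratics over Q would force √(64893) ∈ Q (pairing opposite roots) or √223, √291 ∈ Q (other pairings), all impossible. Hence [Q(γ):Q] = 4 = [Q(√223, √291):Q], so Q(γ) = Q(√223, √291).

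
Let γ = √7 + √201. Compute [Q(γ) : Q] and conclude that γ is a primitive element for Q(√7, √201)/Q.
[Q(γ) : Q] = 4 (equivalently, Q(γ) = Q(√7, √201))

Obviously Q(γ) ⊆ Q(√7, √201), and [Q(√7, √201):Q] = 4 (since 7, 201 are distinct squarefree integers > 1 with 1407 not a perfect square). To show equality we compute the minimal polynomial of γ. From γ = √7 + √201: γ^2 = 7 + 2√(1407) + 201 = 208 + 2√(1407), so γ^2 - 208 = 2√(1407); squaring, (γ^2 - 208)^2 = 4·1407, i.e. γ^4 - 416γ^2 + 43264 - 5628 = 0, i.e. γ^4 - 416γ^2 + 37636 = 0. So γ is a root of x^4 - 416x^2 + 37636. This polynomial is irreducible over Q: it has no rational root (each ±√7 ± √201 is irrational), and any factorization into two quadratics over Q would force √(1407) ∈ Q (pairing opposite roots) or √7, √201 ∈ Q (other pairings), all impossible. Hence [Q(γ):Q] = 4 = [Q(√7, √201):Q], so Q(γ) = Q(√7, √201).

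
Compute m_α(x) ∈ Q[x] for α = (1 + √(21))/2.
m_α(x) = x^2 - x - 5

From 2α - 1 = √(21), squaring gives (2α - 1)^2 = 21, i.e. 4α^2 - 4α + 1 = 21, so α^2 - α + (1 - 21)/4 = 0. Since 21 ≡ 1 (mod 4), (1 - 21)/4 = -5 ∈ Z. The polynomial x^2 - x - 5 has discriminant 1 - 4·(-5) = 21, which is not a perfect square in Q (d = 21 is squarefree and ≠ 1), so x^2 - x - 5 is irreducible over Q. It is the minimal polynomial of α.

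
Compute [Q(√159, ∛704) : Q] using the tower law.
[Q(√159, ∛704) : Q] = 6

Let L = Q(√159, ∛704). Since Q(√159) ⊂ L and [Q(√159):Q] = 2, the tower law gives 2 | [L:Q]. Likewise Q(∛704) ⊂ L with [Q(∛704):Q] = 3 (because 704 is not a perfect cube), so 3 | [L:Q]. As gcd(2,3) = 1, [L:Q] is divisible by 6. Conversely L is generated over Q by √159 and ∛704, so [L:Q] ≤ 2·3 = 6. Therefore [Q(√159, ∛704) : Q] = 6.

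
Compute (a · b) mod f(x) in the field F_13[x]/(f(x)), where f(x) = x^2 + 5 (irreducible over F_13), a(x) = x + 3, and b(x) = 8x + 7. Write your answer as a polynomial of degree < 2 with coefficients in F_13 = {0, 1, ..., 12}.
a · b ≡ 5x + 7 (mod f(x))

Multiply in F_13[x]: a(x)·b(x) = (x + 3)·(8x + 7) = 8x^2 + 5x + 8. This has degree ≥ 2, so divide by f(x) over F_13: 8x^2 + 5x + 8 = (8)·(x^2 + 5) + (5x + 7). Hence a·b ≡ 5x + 7 (mod f). (F_13[x]/(f) is a field with 13^2 = 169 elements since f is irreducible of degree 2.)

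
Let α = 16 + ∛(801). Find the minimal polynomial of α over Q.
m_α(x) = x^3 - 48x^2 + 768x - 4897

Set β = α - 16 = ∛(801), so β^3 = 801. Then (α - 16)^3 - 801 = 0, i.e. α is a root of g(x) = (x - 16)^3 - 801 = x^3 - 48x^2 + 768x - 4897. Since g(x) = h(x - 16) where h(x) = x^3 - 801, and h is irreducible over Q (because 801 is not a perfect cube, so h has no rational root, and a monic cubic with no rational root is irreducible), g is also irreducible (irreducibility is preserved under the substitution x → x - 16). Hence m_α(x) = x^3 - 48x^2 + 768x - 4897.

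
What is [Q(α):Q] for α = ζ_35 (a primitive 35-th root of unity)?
[Q(α):Q] = 24

The minimal polynomial of ζ_35 over Q is the 35-th cyclotomic polynomial Φ_35(x), which is irreducible over Q and has degree φ(35) = 24. Hence [Q(α):Q] = φ(35) = 24.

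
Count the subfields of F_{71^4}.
F_{71^4} has 3 subfields

The subfields of F_{p^n} are exactly the fields F_{p^d} for d | n (each is the fixed field of the unique index-d subgroup of Gal(F_{p^n}/F_p) ≅ Z/nZ). The divisors of n = 4 are {1, 2, 4}, giving 3 subfields: F_{71^1}, F_{71^2}, F_{71^4}.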